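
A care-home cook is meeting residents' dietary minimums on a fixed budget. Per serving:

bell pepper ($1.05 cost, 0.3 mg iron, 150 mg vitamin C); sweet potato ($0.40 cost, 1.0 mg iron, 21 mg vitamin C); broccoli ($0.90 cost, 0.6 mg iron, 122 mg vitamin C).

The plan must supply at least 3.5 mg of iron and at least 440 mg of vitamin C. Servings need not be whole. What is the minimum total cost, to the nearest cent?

$3.61

An LP optimum is at a vertex; with two nutrient constraints at most two foods are used. Check each candidate.
bell pepper only: max(3.5/0.3, 440/150) = 11.67 servings → $12.25.
sweet potato only: max(3.5/1.0, 440/21) = 20.95 servings → $8.38.
broccoli only: max(3.5/0.6, 440/122) = 5.833 servings → $5.25.
bell pepper + sweet potato with both tight: 2.55 servings and 2.735 servings → $3.77.
bell pepper + broccoli: intersection lies outside the first quadrant.
sweet potato + broccoli with both tight: 1.49 servings and 3.35 servings → $3.61.
Cheapest feasible corner: $3.61.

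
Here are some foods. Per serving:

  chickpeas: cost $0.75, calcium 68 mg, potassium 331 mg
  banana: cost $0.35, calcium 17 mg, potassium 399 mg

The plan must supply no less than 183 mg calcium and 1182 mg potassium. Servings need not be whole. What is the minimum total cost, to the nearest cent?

$2.17

Minimising a linear cost over {calcium ≥ 183, potassium ≥ 1182, servings ≥ 0} — the optimum is at a vertex, using one or two foods.
chickpeas only: max(183/68, 1182/331) = 3.571 servings → $2.68.
banana only: max(183/17, 1182/399) = 10.76 servings → $3.77.
chickpeas + banana with both tight: 2.461 servings and 0.9209 servings → $2.17.
Cheapest feasible corner: $2.17.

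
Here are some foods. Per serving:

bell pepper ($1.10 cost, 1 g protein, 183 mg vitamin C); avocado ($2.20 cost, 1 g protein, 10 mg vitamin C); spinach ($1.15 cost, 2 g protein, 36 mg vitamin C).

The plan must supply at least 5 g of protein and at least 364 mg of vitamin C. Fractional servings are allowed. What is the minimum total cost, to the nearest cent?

Two binding constraints pin down two serving amounts, so the optimal mix uses at most two foods. The candidates are each food alone (scaled to the tighter of protein/vitamin C) and each pair with both constraints tight.
bell pepper only: max(5/1, 364/183) = 5 servings → $5.50.
avocado only: max(5/1, 364/10) = 36.4 servings → $80.08.
spinach only: max(5/2, 364/36) = 10.11 servings → $11.63.
bell pepper + avocado with both tight: 1.815 servings and 3.185 servings → $9.00.
bell pepper + spinach with both tight: 1.661 servings and 1.67 servings → $3.75.
avocado + spinach: the both-tight solution has a negative serving — not a feasible corner.
Cheapest feasible corner: $3.75.

$3.75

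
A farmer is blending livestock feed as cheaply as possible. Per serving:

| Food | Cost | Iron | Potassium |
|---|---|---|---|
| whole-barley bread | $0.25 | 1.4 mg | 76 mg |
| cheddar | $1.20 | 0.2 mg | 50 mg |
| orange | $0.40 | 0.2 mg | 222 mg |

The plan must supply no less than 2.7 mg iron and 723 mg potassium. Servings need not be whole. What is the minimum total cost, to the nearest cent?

An LP optimum is at a vertex; with two nutrient constraints at most two foods are used. Check each candidate.
whole-barley bread only: max(2.7/1.4, 723/76) = 9.513 servings → $2.38.
cheddar only: max(2.7/0.2, 723/50) = 14.46 servings → $17.35.
orange only: max(2.7/0.2, 723/222) = 13.5 servings → $5.40.
whole-barley bread + cheddar with both targets exact would need a negative amount; discard.
whole-barley bread + orange with both tight: 1.539 servings and 2.73 servings → $1.48.
cheddar + orange with both tight: 13.22 servings and 0.2791 servings → $15.98.
The minimum over all feasible corners is $1.48.

$1.48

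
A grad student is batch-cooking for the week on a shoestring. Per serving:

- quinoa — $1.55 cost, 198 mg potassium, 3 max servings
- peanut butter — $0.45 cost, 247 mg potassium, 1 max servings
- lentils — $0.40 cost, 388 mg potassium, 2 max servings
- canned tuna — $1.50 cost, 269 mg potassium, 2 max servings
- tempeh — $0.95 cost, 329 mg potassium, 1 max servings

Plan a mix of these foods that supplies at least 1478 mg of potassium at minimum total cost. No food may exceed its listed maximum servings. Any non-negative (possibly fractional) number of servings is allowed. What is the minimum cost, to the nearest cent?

$2.90

Cost per mg of potassium: lentils $0.0010, peanut butter $0.0018, tempeh $0.0029, canned tuna $0.0056, quinoa $0.0078.
Take 2 servings of lentils: +776.0 mg potassium for $0.80 (total $0.80, still need 702.0 mg).
Take 1 serving of peanut butter: +247.0 mg potassium for $0.45 (total $1.25, still need 455.0 mg).
Take 1 serving of tempeh: +329.0 mg potassium for $0.95 (total $2.20, still need 126.0 mg).
Take 0.4684 servings of canned tuna: +126.0 mg potassium for $0.70 (total $2.90, still need 0.0 mg).
Greedy by cheapest-per-mg is optimal for a single linear constraint, so the minimum cost is $2.90.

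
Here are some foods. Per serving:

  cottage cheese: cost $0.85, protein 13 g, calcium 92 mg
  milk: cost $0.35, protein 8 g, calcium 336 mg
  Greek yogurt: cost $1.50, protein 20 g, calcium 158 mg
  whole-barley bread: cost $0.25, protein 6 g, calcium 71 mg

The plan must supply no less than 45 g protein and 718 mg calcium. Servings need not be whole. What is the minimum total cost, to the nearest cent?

With two linear requirements the optimum uses one or two foods; enumerate the corners.
cottage cheese only: max(45/13, 718/92) = 7.804 servings → $6.63.
milk only: max(45/8, 718/336) = 5.625 servings → $1.97.
Greek yogurt only: max(45/20, 718/158) = 4.544 servings → $6.82.
whole-barley bread only: max(45/6, 718/71) = 10.11 servings → $2.53.
cottage cheese + milk with both tight: 2.581 servings and 1.43 servings → $2.69.
cottage cheese + Greek yogurt: the both-tight solution has a negative serving — not a feasible corner.
cottage cheese + whole-barley bread: the both-tight solution has a negative serving — not a feasible corner.
milk + Greek yogurt with both tight: 1.329 servings and 1.718 servings → $3.04.
milk + whole-barley bread with both tight: 0.7686 servings and 6.475 servings → $1.89.
Greek yogurt + whole-barley bread with both targets exact would need a negative amount; discard.
Cheapest feasible corner: $1.89.

$1.89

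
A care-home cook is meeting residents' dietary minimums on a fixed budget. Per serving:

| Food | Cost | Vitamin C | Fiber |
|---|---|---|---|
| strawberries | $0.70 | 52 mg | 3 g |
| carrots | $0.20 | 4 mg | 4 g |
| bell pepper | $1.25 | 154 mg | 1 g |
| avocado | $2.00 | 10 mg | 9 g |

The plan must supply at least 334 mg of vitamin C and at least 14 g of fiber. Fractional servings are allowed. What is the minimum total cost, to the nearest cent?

$3.21

A basic optimal solution has at most two foods positive. Try each food alone and each pair with both targets met exactly.
strawberries only: max(334/52, 14/3) = 6.423 servings → $4.50.
carrots only: max(334/4, 14/4) = 83.5 servings → $16.70.
bell pepper only: max(334/154, 14/1) = 14 servings → $17.50.
avocado only: max(334/10, 14/9) = 33.4 servings → $66.80.
strawberries + carrots: the both-tight solution has a negative serving — not a feasible corner.
strawberries + bell pepper with both tight: 4.444 servings and 0.6683 servings → $3.95.
strawberries + avocado: the both-tight solution has a negative serving — not a feasible corner.
carrots + bell pepper with both tight: 2.977 servings and 2.092 servings → $3.21.
carrots + avocado: the both-tight solution has a negative serving — not a feasible corner.
bell pepper + avocado with both tight: 2.083 servings and 1.324 servings → $5.25.
Cheapest feasible corner: $3.21.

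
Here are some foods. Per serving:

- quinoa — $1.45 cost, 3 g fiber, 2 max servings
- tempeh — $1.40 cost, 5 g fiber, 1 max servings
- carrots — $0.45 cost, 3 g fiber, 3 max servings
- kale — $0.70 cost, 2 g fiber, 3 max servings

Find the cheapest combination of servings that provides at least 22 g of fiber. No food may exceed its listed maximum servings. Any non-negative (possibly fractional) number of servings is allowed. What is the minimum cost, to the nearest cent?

$5.82

Cost per g of fiber: carrots $0.1500, tempeh $0.2800, kale $0.3500, quinoa $0.4833.
Take 3 servings of carrots: +9.0 g fiber for $1.35 (total $1.35, still need 13.0 g).
Take 1 serving of tempeh: +5.0 g fiber for $1.40 (total $2.75, still need 8.0 g).
Take 3 servings of kale: +6.0 g fiber for $2.10 (total $4.85, still need 2.0 g).
Take 0.6667 servings of quinoa: +2.0 g fiber for $0.97 (total $5.82, still need 0.0 g).
Filling from the cheapest source first is optimal under one linear minimum: $5.82.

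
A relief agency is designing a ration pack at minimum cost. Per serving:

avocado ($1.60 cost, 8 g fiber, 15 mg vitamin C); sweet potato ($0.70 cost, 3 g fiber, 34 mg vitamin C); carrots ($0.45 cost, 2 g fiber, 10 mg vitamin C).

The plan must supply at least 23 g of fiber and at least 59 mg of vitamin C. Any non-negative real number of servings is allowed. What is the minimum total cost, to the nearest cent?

$4.66

Minimising a linear cost over {fiber ≥ 23, vitamin C ≥ 59, servings ≥ 0} — the optimum is at a vertex, using one or two foods.
avocado only: max(23/8, 59/15) = 3.933 servings → $6.29.
sweet potato only: max(23/3, 59/34) = 7.667 servings → $5.37.
carrots only: max(23/2, 59/10) = 11.5 servings → $5.17.
avocado + sweet potato with both tight: 2.665 servings and 0.5595 servings → $4.66.
avocado + carrots with both tight: 2.24 servings and 2.54 servings → $4.73.
sweet potato + carrots: intersection lies outside the first quadrant.
So the least-cost plan costs $4.66.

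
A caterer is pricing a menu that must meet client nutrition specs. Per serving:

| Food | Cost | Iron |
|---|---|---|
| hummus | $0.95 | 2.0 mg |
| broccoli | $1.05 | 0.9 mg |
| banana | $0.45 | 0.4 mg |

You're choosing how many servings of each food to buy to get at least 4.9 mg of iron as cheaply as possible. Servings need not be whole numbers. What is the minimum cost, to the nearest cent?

Cost per mg of iron: hummus $0.4750, banana $1.1250, broccoli $1.1667.
With no serving limits, use only hummus: 4.9 mg / 2.0 mg = 2.45 servings × $0.95 = $2.33.

$2.33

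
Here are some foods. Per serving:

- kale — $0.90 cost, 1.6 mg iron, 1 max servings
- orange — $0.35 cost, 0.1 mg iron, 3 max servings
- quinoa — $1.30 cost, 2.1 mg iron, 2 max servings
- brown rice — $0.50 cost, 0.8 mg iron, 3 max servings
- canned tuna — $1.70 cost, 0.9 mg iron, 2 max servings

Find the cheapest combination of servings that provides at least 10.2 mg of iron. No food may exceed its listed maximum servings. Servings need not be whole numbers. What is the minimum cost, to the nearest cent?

$9.10

Cost per mg of iron: kale $0.5625, quinoa $0.6190, brown rice $0.6250, canned tuna $1.8889, orange $3.5000.
Take 1 serving of kale: +1.6 mg iron for $0.90 (total $0.90, still need 8.6 mg).
Take 2 servings of quinoa: +4.2 mg iron for $2.60 (total $3.50, still need 4.4 mg).
Take 3 servings of brown rice: +2.4 mg iron for $1.50 (total $5.00, still need 2.0 mg).
Take 2 servings of canned tuna: +1.8 mg iron for $3.40 (total $8.40, still need 0.2 mg).
Take 2 servings of orange: +0.2 mg iron for $0.70 (total $9.10, still need 0.0 mg).
Filling from the cheapest source first is optimal under one linear minimum: $9.10.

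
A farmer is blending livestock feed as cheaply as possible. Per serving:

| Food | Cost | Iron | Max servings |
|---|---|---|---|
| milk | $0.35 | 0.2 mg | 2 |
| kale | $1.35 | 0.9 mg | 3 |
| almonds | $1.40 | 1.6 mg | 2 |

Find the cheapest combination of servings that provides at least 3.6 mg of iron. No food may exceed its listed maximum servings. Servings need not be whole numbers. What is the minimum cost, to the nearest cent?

Cost per mg of iron: almonds $0.8750, kale $1.5000, milk $1.7500.
Take 2 servings of almonds: +3.2 mg iron for $2.80 (total $2.80, still need 0.4 mg).
Take 0.4444 servings of kale: +0.4 mg iron for $0.60 (total $3.40, still need 0.0 mg).
Greedy by cheapest-per-mg is optimal for a single linear constraint, so the minimum cost is $3.40.

$3.40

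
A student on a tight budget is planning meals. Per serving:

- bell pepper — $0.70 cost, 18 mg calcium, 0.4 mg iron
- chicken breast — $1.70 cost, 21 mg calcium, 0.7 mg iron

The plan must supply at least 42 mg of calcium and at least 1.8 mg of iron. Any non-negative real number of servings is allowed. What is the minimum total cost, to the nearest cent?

$3.15

Two binding constraints pin down two serving amounts, so the optimal mix uses at most two foods. The candidates are each food alone (scaled to the tighter of calcium/iron) and each pair with both constraints tight.
bell pepper only: max(42/18, 1.8/0.4) = 4.5 servings → $3.15.
chicken breast only: max(42/21, 1.8/0.7) = 2.571 servings → $4.37.
bell pepper + chicken breast with both targets exact would need a negative amount; discard.
The minimum over all feasible corners is $3.15.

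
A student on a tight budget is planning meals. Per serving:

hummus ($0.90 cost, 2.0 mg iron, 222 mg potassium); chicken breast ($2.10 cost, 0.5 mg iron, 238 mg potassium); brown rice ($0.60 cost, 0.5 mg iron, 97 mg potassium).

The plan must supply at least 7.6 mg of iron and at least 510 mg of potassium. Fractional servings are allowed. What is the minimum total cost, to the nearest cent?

$3.42

At the optimum either one food covers both requirements or two foods hit both targets exactly; no other combination can be cheaper.
hummus only: max(7.6/2.0, 510/222) = 3.8 servings → $3.42.
chicken breast only: max(7.6/0.5, 510/238) = 15.2 servings → $31.92.
brown rice only: max(7.6/0.5, 510/97) = 15.2 servings → $9.12.
hummus + chicken breast: intersection lies outside the first quadrant.
hummus + brown rice: intersection lies outside the first quadrant.
chicken breast + brown rice with both targets exact would need a negative amount; discard.
Cheapest feasible corner: $3.42.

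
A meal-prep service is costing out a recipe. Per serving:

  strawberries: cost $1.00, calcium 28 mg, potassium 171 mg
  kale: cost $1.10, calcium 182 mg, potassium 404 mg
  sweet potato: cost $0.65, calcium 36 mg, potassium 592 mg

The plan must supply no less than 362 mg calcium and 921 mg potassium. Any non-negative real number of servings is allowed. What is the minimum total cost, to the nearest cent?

$2.29

For a min-cost LP with two ≥-constraints, a basic feasible solution has at most two positive variables.
strawberries only: max(362/28, 921/171) = 12.93 servings → $12.93.
kale only: max(362/182, 921/404) = 2.28 servings → $2.51.
sweet potato only: max(362/36, 921/592) = 10.06 servings → $6.54.
strawberries + kale with both tight: 1.079 servings and 1.823 servings → $3.08.
strawberries + sweet potato: intersection lies outside the first quadrant.
kale + sweet potato with both tight: 1.944 servings and 0.2293 servings → $2.29.
So the least-cost plan costs $2.29.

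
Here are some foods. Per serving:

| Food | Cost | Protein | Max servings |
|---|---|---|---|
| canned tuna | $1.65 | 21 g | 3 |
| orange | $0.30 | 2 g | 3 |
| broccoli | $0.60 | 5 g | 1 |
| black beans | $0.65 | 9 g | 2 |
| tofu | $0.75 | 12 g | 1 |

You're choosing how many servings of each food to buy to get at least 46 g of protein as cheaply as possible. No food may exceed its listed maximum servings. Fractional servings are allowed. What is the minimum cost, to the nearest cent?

Cost per g of protein: tofu $0.0625, black beans $0.0722, canned tuna $0.0786, broccoli $0.1200, orange $0.1500.
Take 1 serving of tofu: +12.0 g protein for $0.75 (total $0.75, still need 34.0 g).
Take 2 servings of black beans: +18.0 g protein for $1.30 (total $2.05, still need 16.0 g).
Take 0.7619 servings of canned tuna: +16.0 g protein for $1.26 (total $3.31, still need 0.0 g).
Greedy by cheapest-per-g is optimal for a single linear constraint, so the minimum cost is $3.31.

$3.31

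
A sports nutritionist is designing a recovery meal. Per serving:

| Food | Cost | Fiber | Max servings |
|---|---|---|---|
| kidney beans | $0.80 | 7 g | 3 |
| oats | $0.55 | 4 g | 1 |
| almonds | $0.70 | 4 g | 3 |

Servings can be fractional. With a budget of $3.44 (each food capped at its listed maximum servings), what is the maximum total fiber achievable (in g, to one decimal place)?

Fiber per dollar: kidney beans 8.75, oats 7.273, almonds 5.714.
Take 3 servings of kidney beans: spends $2.40, +21.0 g fiber (running total 21.0 g).
Take 1 serving of oats: spends $0.55, +4.0 g fiber (running total 25.0 g).
Take 0.7 servings of almonds: spends $0.49, +2.8 g fiber (running total 27.8 g).
Filling greedily by fiber-per-dollar is optimal for one linear limit, giving 27.8 g.

27.8 g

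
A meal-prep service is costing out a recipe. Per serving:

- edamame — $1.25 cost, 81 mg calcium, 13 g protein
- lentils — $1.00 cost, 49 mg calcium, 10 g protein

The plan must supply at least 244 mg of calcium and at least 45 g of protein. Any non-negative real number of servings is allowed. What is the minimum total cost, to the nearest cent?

For a min-cost LP with two ≥-constraints, a basic feasible solution has at most two positive variables.
edamame only: max(244/81, 45/13) = 3.462 servings → $4.33.
lentils only: max(244/49, 45/10) = 4.98 servings → $4.98.
edamame + lentils with both tight: 1.358 servings and 2.734 servings → $4.43.
So the least-cost plan costs $4.33.

$4.33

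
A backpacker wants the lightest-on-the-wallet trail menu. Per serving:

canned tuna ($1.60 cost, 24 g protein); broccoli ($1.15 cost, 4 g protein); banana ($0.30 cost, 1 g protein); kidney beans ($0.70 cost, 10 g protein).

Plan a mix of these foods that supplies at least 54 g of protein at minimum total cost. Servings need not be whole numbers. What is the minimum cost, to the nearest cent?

Cost per g of protein: canned tuna $0.0667, kidney beans $0.0700, broccoli $0.2875, banana $0.3000.
With no serving limits, use only canned tuna: 54 g / 24 g = 2.25 servings × $1.60 = $3.60.

$3.60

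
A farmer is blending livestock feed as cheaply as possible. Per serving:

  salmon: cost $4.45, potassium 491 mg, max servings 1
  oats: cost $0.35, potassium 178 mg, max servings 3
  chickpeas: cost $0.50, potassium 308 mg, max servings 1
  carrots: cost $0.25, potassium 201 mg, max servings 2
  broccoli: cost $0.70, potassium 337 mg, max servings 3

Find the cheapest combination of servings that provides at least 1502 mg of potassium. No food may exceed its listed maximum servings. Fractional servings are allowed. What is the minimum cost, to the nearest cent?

$2.59

Cost per mg of potassium: carrots $0.0012, chickpeas $0.0016, oats $0.0020, broccoli $0.0021, salmon $0.0091.
Take 2 servings of carrots: +402.0 mg potassium for $0.50 (total $0.50, still need 1100.0 mg).
Take 1 serving of chickpeas: +308.0 mg potassium for $0.50 (total $1.00, still need 792.0 mg).
Take 3 servings of oats: +534.0 mg potassium for $1.05 (total $2.05, still need 258.0 mg).
Take 0.7656 servings of broccoli: +258.0 mg potassium for $0.54 (total $2.59, still need 0.0 mg).
Filling from the cheapest source first is optimal under one linear minimum: $2.59.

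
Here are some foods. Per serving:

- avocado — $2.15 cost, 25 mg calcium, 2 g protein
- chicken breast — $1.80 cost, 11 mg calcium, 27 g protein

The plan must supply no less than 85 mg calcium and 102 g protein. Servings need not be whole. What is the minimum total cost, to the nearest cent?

Minimising a linear cost over {calcium ≥ 85, protein ≥ 102, servings ≥ 0} — the optimum is at a vertex, using one or two foods.
avocado only: max(85/25, 102/2) = 51 servings → $109.65.
chicken breast only: max(85/11, 102/27) = 7.727 servings → $13.91.
avocado + chicken breast with both tight: 1.796 servings and 3.645 servings → $10.42.
So the least-cost plan costs $10.42.

$10.42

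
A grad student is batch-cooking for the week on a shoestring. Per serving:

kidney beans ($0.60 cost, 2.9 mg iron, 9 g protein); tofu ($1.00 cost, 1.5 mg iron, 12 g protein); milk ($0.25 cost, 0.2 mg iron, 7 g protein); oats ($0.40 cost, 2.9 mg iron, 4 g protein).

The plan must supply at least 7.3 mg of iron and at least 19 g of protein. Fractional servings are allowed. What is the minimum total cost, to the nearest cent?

$1.30

Minimising a linear cost over {iron ≥ 7.3, protein ≥ 19, servings ≥ 0} — the optimum is at a vertex, using one or two foods.
kidney beans only: max(7.3/2.9, 19/9) = 2.517 servings → $1.51.
tofu only: max(7.3/1.5, 19/12) = 4.867 servings → $4.87.
milk only: max(7.3/0.2, 19/7) = 36.5 servings → $9.12.
oats only: max(7.3/2.9, 19/4) = 4.75 servings → $1.90.
kidney beans + tofu: intersection lies outside the first quadrant.
kidney beans + milk: intersection lies outside the first quadrant.
kidney beans + oats with both tight: 1.786 servings and 0.731 servings → $1.36.
tofu + milk: the both-tight solution has a negative serving — not a feasible corner.
tofu + oats with both tight: 0.8993 servings and 2.052 servings → $1.72.
milk + oats with both tight: 1.328 servings and 2.426 servings → $1.30.
Cheapest feasible corner: $1.30.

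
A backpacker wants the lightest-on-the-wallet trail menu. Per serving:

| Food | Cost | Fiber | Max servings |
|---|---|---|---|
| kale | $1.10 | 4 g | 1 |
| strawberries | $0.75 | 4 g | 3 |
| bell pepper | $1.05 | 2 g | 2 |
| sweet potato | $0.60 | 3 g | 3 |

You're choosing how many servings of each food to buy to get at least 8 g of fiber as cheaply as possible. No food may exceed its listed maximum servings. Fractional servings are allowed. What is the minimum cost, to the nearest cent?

$1.50

Cost per g of fiber: strawberries $0.1875, sweet potato $0.2000, kale $0.2750, bell pepper $0.5250.
Take 2 servings of strawberries: +8.0 g fiber for $1.50 (total $1.50, still need 0.0 g).
Filling from the cheapest source first is optimal under one linear minimum: $1.50.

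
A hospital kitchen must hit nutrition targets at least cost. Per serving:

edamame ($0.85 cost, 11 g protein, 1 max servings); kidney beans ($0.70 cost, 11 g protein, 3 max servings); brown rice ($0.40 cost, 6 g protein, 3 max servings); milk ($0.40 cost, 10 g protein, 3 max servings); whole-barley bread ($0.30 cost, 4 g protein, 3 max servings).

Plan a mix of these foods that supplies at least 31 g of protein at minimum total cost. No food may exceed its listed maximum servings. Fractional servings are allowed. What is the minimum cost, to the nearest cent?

Cost per g of protein: milk $0.0400, kidney beans $0.0636, brown rice $0.0667, whole-barley bread $0.0750, edamame $0.0773.
Take 3 servings of milk: +30.0 g protein for $1.20 (total $1.20, still need 1.0 g).
Take 0.09091 servings of kidney beans: +1.0 g protein for $0.06 (total $1.26, still need 0.0 g).
Greedy by cheapest-per-g is optimal for a single linear constraint, so the minimum cost is $1.26.

$1.26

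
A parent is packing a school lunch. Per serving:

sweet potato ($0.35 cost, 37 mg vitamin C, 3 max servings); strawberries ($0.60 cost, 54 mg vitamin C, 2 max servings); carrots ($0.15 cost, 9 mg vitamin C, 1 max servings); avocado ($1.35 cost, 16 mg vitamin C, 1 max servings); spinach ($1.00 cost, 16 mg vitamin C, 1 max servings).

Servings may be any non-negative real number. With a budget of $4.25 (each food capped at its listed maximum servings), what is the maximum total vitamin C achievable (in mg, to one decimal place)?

254.1 mg

Vitamin C per dollar: sweet potato 105.7, strawberries 90, carrots 60, spinach 16, avocado 11.85.
Take 3 servings of sweet potato: spends $1.05, +111.0 mg vitamin C (running total 111.0 mg).
Take 2 servings of strawberries: spends $1.20, +108.0 mg vitamin C (running total 219.0 mg).
Take 1 serving of carrots: spends $0.15, +9.0 mg vitamin C (running total 228.0 mg).
Take 1 serving of spinach: spends $1.00, +16.0 mg vitamin C (running total 244.0 mg).
Take 0.6296 servings of avocado: spends $0.85, +10.1 mg vitamin C (running total 254.1 mg).
Filling greedily by vitamin C-per-dollar is optimal for one linear limit, giving 254.1 mg.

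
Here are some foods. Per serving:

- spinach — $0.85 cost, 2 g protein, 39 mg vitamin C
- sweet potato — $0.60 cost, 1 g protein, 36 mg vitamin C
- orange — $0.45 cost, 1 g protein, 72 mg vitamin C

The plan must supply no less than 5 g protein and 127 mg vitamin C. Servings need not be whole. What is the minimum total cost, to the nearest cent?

$2.14

Compare the cost at each extreme point of the feasible region.
spinach only: max(5/2, 127/39) = 3.256 servings → $2.77.
sweet potato only: max(5/1, 127/36) = 5 servings → $3.00.
orange only: max(5/1, 127/72) = 5 servings → $2.25.
spinach + sweet potato with both tight: 1.606 servings and 1.788 servings → $2.44.
spinach + orange with both tight: 2.219 servings and 0.5619 servings → $2.14.
sweet potato + orange: the both-tight solution has a negative serving — not a feasible corner.
The minimum over all feasible corners is $2.14.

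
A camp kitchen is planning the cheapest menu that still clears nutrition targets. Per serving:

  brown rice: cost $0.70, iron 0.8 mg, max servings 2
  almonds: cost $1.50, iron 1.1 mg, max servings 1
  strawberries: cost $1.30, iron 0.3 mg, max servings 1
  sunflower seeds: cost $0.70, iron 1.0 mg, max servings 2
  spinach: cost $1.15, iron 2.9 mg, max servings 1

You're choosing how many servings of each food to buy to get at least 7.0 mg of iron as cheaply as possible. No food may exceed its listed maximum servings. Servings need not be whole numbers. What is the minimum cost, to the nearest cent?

$4.63

Cost per mg of iron: spinach $0.3966, sunflower seeds $0.7000, brown rice $0.8750, almonds $1.3636, strawberries $4.3333.
Take 1 serving of spinach: +2.9 mg iron for $1.15 (total $1.15, still need 4.1 mg).
Take 2 servings of sunflower seeds: +2.0 mg iron for $1.40 (total $2.55, still need 2.1 mg).
Take 2 servings of brown rice: +1.6 mg iron for $1.40 (total $3.95, still need 0.5 mg).
Take 0.4545 servings of almonds: +0.5 mg iron for $0.68 (total $4.63, still need 0.0 mg).
Filling from the cheapest source first is optimal under one linear minimum: $4.63.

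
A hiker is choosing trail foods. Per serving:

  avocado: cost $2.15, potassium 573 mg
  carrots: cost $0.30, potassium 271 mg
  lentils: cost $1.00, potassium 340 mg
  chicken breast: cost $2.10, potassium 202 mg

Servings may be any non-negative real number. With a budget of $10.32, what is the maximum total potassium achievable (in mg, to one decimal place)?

Potassium per dollar: carrots 903.3, lentils 340, avocado 266.5, chicken breast 96.19.
With no serving limits, spend the whole cost allowance on carrots: $10.32 / $0.30 × 271 mg = 9322.4 mg.

9322.4 mg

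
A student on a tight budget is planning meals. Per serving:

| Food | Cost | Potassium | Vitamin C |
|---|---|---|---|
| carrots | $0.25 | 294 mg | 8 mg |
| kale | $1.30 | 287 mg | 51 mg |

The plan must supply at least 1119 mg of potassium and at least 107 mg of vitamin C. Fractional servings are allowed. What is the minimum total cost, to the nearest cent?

carrots only: max(1119/294, 107/8) = 13.38 servings → $3.34.
kale only: max(1119/287, 107/51) = 3.899 servings → $5.07.
carrots + kale with both tight: 2.076 servings and 1.772 servings → $2.82.
The minimum over all feasible corners is $2.82.

$2.82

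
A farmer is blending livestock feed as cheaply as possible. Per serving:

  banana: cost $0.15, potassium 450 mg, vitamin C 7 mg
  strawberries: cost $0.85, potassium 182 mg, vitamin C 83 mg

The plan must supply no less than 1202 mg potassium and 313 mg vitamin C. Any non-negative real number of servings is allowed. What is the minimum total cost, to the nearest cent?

$3.30

At the optimum either one food covers both requirements or two foods hit both targets exactly; no other combination can be cheaper.
banana only: max(1202/450, 313/7) = 44.71 servings → $6.71.
strawberries only: max(1202/182, 313/83) = 6.604 servings → $5.61.
banana + strawberries with both tight: 1.186 servings and 3.671 servings → $3.30.
So the least-cost plan costs $3.30.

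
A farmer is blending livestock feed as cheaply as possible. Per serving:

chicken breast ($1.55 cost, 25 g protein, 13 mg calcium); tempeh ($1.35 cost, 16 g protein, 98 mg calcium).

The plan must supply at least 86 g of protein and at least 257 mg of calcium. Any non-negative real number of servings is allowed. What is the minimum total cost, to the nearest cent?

Compare the cost at each extreme point of the feasible region.
chicken breast only: max(86/25, 257/13) = 19.77 servings → $30.64.
tempeh only: max(86/16, 257/98) = 5.375 servings → $7.26.
chicken breast + tempeh with both tight: 1.925 servings and 2.367 servings → $6.18.
So the least-cost plan costs $6.18.

$6.18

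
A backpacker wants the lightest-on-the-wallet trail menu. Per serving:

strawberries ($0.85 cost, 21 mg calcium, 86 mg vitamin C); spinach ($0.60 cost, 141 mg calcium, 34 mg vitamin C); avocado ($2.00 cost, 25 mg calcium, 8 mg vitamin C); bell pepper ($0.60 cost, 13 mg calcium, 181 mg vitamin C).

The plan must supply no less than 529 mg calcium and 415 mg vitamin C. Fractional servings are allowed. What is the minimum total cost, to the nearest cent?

Two binding constraints pin down two serving amounts, so the optimal mix uses at most two foods. The candidates are each food alone (scaled to the tighter of calcium/vitamin C) and each pair with both constraints tight.
strawberries only: max(529/21, 415/86) = 25.19 servings → $21.41.
spinach only: max(529/141, 415/34) = 12.21 servings → $7.32.
avocado only: max(529/25, 415/8) = 51.88 servings → $103.75.
bell pepper only: max(529/13, 415/181) = 40.69 servings → $24.42.
strawberries + spinach with both tight: 3.551 servings and 3.223 servings → $4.95.
strawberries + avocado with both tight: 3.099 servings and 18.56 servings → $39.75.
strawberries + bell pepper: the both-tight solution has a negative serving — not a feasible corner.
spinach + avocado with both targets exact would need a negative amount; discard.
spinach + bell pepper with both tight: 3.603 servings and 1.616 servings → $3.13.
avocado + bell pepper with both tight: 20.44 servings and 1.39 servings → $41.71.
So the least-cost plan costs $3.13.

$3.13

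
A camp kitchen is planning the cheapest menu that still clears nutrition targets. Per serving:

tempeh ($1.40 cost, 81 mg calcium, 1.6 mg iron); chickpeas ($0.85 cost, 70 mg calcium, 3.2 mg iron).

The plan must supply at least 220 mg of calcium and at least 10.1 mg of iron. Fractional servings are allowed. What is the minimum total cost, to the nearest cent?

At the optimum either one food covers both requirements or two foods hit both targets exactly; no other combination can be cheaper.
tempeh only: max(220/81, 10.1/1.6) = 6.312 servings → $8.84.
chickpeas only: max(220/70, 10.1/3.2) = 3.156 servings → $2.68.
tempeh + chickpeas: intersection lies outside the first quadrant.
The minimum over all feasible corners is $2.68.

$2.68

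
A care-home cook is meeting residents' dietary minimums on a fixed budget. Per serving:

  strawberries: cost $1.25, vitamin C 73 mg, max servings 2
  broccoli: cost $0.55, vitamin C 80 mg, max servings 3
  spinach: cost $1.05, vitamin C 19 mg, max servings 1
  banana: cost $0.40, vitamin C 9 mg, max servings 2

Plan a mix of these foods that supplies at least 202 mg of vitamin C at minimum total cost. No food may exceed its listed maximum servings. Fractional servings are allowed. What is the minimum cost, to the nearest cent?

$1.39

Cost per mg of vitamin C: broccoli $0.0069, strawberries $0.0171, banana $0.0444, spinach $0.0553.
Take 2.525 servings of broccoli: +202.0 mg vitamin C for $1.39 (total $1.39, still need 0.0 mg).
Filling from the cheapest source first is optimal under one linear minimum: $1.39.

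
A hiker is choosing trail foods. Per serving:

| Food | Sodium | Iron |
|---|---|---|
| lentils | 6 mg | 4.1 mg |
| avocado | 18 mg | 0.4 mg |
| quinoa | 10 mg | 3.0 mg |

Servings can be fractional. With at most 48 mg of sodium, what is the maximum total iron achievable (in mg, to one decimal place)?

Iron per mg sodium: lentils 0.6833, quinoa 0.3, avocado 0.02222.
With no serving limits, spend the whole sodium allowance on lentils: 48 mg / 6 mg × 4.1 mg = 32.8 mg.

32.8 mg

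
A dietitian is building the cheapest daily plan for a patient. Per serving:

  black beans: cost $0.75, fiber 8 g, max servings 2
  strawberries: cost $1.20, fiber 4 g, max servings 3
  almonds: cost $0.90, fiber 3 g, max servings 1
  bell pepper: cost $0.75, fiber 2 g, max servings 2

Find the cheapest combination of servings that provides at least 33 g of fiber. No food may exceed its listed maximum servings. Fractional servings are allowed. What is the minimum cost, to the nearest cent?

Cost per g of fiber: black beans $0.0938, strawberries $0.3000, almonds $0.3000, bell pepper $0.3750.
Take 2 servings of black beans: +16.0 g fiber for $1.50 (total $1.50, still need 17.0 g).
Take 3 servings of strawberries: +12.0 g fiber for $3.60 (total $5.10, still need 5.0 g).
Take 1 serving of almonds: +3.0 g fiber for $0.90 (total $6.00, still need 2.0 g).
Take 1 serving of bell pepper: +2.0 g fiber for $0.75 (total $6.75, still need 0.0 g).
Filling from the cheapest source first is optimal under one linear minimum: $6.75.

$6.75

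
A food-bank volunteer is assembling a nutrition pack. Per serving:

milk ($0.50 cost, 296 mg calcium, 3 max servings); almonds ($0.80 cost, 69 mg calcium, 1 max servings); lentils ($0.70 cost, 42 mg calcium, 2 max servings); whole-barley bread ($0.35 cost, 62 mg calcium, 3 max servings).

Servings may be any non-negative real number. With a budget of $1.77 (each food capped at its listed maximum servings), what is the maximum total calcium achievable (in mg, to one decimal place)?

Calcium per dollar: milk 592, whole-barley bread 177.1, almonds 86.25, lentils 60.
Take 3 servings of milk: spends $1.50, +888.0 mg calcium (running total 888.0 mg).
Take 0.7714 servings of whole-barley bread: spends $0.27, +47.8 mg calcium (running total 935.8 mg).
Filling greedily by calcium-per-dollar is optimal for one linear limit, giving 935.8 mg.

935.8 mg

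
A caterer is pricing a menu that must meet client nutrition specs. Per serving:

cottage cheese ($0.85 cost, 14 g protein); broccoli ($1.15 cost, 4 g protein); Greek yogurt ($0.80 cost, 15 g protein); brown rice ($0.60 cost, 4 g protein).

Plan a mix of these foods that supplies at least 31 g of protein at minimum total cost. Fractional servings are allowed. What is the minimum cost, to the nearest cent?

Cost per g of protein: Greek yogurt $0.0533, cottage cheese $0.0607, brown rice $0.1500, broccoli $0.2875.
With no serving limits, use only Greek yogurt: 31 g / 15 g = 2.067 servings × $0.80 = $1.65.

$1.65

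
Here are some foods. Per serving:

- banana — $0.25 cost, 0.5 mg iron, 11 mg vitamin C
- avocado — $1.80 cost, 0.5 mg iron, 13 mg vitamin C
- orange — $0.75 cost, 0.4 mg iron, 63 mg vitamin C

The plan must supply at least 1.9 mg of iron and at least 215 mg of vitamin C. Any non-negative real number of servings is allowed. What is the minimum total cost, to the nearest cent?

$2.71

For a min-cost LP with two ≥-constraints, a basic feasible solution has at most two positive variables.
banana only: max(1.9/0.5, 215/11) = 19.55 servings → $4.89.
avocado only: max(1.9/0.5, 215/13) = 16.54 servings → $29.77.
orange only: max(1.9/0.4, 215/63) = 4.75 servings → $3.56.
banana + avocado: the both-tight solution has a negative serving — not a feasible corner.
banana + orange with both tight: 1.244 servings and 3.196 servings → $2.71.
avocado + orange with both tight: 1.281 servings and 3.148 servings → $4.67.
Cheapest feasible corner: $2.71.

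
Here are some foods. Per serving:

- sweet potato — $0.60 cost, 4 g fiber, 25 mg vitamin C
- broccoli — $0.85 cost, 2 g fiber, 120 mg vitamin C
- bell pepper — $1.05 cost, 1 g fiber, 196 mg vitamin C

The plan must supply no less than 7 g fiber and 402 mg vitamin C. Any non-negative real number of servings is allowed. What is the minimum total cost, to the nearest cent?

$2.75

Check every corner: each single food scaled to meet both minima, and each pair solved so both constraints bind.
sweet potato only: max(7/4, 402/25) = 16.08 servings → $9.65.
broccoli only: max(7/2, 402/120) = 3.5 servings → $2.98.
bell pepper only: max(7/1, 402/196) = 7 servings → $7.35.
sweet potato + broccoli with both tight: 0.08372 servings and 3.333 servings → $2.88.
sweet potato + bell pepper with both tight: 1.278 servings and 1.888 servings → $2.75.
broccoli + bell pepper: intersection lies outside the first quadrant.
So the least-cost plan costs $2.75.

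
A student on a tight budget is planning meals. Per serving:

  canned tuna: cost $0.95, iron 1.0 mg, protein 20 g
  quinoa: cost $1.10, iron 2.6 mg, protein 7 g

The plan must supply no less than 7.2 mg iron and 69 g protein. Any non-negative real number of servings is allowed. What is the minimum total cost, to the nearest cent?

$4.56

Compare the cost at each extreme point of the feasible region.
canned tuna only: max(7.2/1.0, 69/20) = 7.2 servings → $6.84.
quinoa only: max(7.2/2.6, 69/7) = 9.857 servings → $10.84.
canned tuna + quinoa with both tight: 2.867 servings and 1.667 servings → $4.56.
The minimum over all feasible corners is $4.56.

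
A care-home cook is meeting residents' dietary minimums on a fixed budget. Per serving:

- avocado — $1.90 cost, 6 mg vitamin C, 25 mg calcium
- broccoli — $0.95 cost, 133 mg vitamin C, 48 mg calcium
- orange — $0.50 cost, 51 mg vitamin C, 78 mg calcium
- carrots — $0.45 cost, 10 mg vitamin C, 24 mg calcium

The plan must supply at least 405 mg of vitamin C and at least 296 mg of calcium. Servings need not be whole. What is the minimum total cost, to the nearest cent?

$3.23

Minimising a linear cost over {vitamin C ≥ 405, calcium ≥ 296, servings ≥ 0} — the optimum is at a vertex, using one or two foods.
avocado only: max(405/6, 296/25) = 67.5 servings → $128.25.
broccoli only: max(405/133, 296/48) = 6.167 servings → $5.86.
orange only: max(405/51, 296/78) = 7.941 servings → $3.97.
carrots only: max(405/10, 296/24) = 40.5 servings → $18.23.
avocado + broccoli with both tight: 6.562 servings and 2.749 servings → $15.08.
avocado + orange with both targets exact would need a negative amount; discard.
avocado + carrots with both targets exact would need a negative amount; discard.
broccoli + orange with both tight: 2.081 servings and 2.514 servings → $3.23.
broccoli + carrots with both tight: 2.493 servings and 7.348 servings → $5.67.
orange + carrots: intersection lies outside the first quadrant.
The minimum over all feasible corners is $3.23.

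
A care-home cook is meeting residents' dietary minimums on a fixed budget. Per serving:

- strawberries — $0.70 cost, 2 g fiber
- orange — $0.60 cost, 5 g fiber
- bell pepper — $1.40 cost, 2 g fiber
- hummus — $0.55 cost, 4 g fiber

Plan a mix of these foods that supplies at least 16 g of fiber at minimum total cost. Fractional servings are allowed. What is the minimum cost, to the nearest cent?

$1.92

Cost per g of fiber: orange $0.1200, hummus $0.1375, strawberries $0.3500, bell pepper $0.7000.
With no serving limits, use only orange: 16 g / 5 g = 3.2 servings × $0.60 = $1.92.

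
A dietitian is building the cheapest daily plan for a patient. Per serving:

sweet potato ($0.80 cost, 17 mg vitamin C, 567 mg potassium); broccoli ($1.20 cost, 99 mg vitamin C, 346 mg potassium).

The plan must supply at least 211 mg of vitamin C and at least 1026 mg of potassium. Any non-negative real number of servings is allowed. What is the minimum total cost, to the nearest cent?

$2.90

sweet potato only: max(211/17, 1026/567) = 12.41 servings → $9.93.
broccoli only: max(211/99, 1026/346) = 2.965 servings → $3.56.
sweet potato + broccoli with both tight: 0.5685 servings and 2.034 servings → $2.90.
So the least-cost plan costs $2.90.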